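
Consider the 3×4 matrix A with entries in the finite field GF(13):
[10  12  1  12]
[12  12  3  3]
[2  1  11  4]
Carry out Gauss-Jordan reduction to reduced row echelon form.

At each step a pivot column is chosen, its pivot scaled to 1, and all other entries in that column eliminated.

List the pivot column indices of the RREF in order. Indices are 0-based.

pivot columns: 0, 1, 3

step 1: normalize row 0 (÷10) = (1, 9, 4, 9)
  row 1: subtract 12×row0 = (0, 8, 7, 12)
  row 2: subtract 2×row0 = (0, 9, 3, 12)
step 2: normalize row 1 (÷8) = (0, 1, 9, 8)
  row 0: subtract 9×row1 = (1, 0, 1, 2)
  row 2: subtract 9×row1 = (0, 0, 0, 5)
skip col 2 (zero from row 2)
step 3: normalize row 2 (÷5) = (0, 0, 0, 1)
  row 0: subtract 2×row2 = (1, 0, 1, 0)
  row 1: subtract 8×row2 = (0, 1, 9, 0)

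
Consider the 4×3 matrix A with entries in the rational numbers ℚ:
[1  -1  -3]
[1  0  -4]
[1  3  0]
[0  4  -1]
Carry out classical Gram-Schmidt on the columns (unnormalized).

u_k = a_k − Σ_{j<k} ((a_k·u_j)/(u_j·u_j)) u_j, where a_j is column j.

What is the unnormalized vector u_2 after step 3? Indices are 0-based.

u_2 = (-31/74, -58/37, 147/74, -59/37)

Step 1: u_0 = a_0 = (1, 1, 1, 0).
Step 2: u_1 = a_1 − (2/3)·u_0 = (-5/3, -2/3, 7/3, 4).
Step 3: u_2 = a_2 − (-7/3)·u_0 − (11/74)·u_1 = (-31/74, -58/37, 147/74, -59/37).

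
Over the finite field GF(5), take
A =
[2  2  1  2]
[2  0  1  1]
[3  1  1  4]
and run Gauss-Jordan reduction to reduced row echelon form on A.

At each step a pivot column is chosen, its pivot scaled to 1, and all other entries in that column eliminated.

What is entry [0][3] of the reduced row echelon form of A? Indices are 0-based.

M[0][3] = 0

[1] R0 /= 2  ⇒  (1, 1, 3, 1)
     R1 -= 2·R0  ⇒  (0, 3, 0, 4)
     R2 -= 3·R0  ⇒  (0, 3, 2, 1)
[2] R1 /= 3  ⇒  (0, 1, 0, 3)
     R0 -= 1·R1  ⇒  (1, 0, 3, 3)
     R2 -= 3·R1  ⇒  (0, 0, 2, 2)
[3] R2 /= 2  ⇒  (0, 0, 1, 1)
     R0 -= 3·R2  ⇒  (1, 0, 0, 0)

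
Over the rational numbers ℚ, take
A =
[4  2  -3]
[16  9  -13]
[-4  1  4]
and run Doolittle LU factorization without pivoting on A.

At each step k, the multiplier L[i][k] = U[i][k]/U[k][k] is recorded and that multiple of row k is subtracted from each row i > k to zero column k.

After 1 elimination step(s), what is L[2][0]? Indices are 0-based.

[col 0] pivot 4
  R1 -= 4*R0 → (0, 1, -1)  (L[1][0] := 4)
  R2 -= -1*R0 → (0, 3, 1)  (L[2][0] := -1)

L[2][0] = -1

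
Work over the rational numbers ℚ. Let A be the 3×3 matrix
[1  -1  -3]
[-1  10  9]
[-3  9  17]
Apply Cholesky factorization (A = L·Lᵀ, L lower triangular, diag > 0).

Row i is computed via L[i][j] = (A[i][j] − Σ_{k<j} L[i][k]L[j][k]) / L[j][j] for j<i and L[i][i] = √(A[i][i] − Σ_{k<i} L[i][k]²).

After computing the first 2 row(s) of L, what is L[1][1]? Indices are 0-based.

Step 1: L[0][0] = √(1) = 1.
  L[1][0] = (-1) / L[0][0] = -1.
Step 2: L[1][1] = √(9) = 3.

L[1][1] = 3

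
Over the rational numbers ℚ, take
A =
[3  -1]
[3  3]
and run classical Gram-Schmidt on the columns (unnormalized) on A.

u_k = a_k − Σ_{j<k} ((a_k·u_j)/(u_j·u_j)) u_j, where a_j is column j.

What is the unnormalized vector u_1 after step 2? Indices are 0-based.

u_1 = (-2, 2)

Step 1: u_0 = a_0 = (3, 3).
Step 2: u_1 = a_1 − (1/3)·u_0 = (-2, 2).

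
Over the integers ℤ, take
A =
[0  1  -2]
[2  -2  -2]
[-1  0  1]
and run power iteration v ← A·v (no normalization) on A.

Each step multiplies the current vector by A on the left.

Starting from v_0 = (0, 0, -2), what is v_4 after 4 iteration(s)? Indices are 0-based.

v_0 = (0, 0, -2).
v_1 = A·v_0 = (4, 4, -2).
v_2 = A·v_1 = (8, 4, -6).
v_3 = A·v_2 = (16, 20, -14).
v_4 = A·v_3 = (48, 20, -30).

v_4 = (48, 20, -30)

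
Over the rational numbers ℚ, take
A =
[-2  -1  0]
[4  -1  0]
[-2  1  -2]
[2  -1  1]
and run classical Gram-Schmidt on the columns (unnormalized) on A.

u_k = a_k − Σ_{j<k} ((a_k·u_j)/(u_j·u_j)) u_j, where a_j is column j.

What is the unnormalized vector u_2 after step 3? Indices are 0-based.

u_2 = (-9/19, -18/19, -23/19, 4/19)

Step 1: u_0 = a_0 = (-2, 4, -2, 2).
Step 2: u_1 = a_1 − (-3/14)·u_0 = (-10/7, -1/7, 4/7, -4/7).
Step 3: u_2 = a_2 − (3/14)·u_0 − (-12/19)·u_1 = (-9/19, -18/19, -23/19, 4/19).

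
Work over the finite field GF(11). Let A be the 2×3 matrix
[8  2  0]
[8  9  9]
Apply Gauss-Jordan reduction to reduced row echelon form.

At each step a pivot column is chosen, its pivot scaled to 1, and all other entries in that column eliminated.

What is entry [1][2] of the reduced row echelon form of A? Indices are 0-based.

M[1][2] = 6

step 1: normalize row 0 (÷8) = (1, 3, 0)
  row 1: subtract 8×row0 = (0, 7, 9)
step 2: normalize row 1 (÷7) = (0, 1, 6)
  row 0: subtract 3×row1 = (1, 0, 4)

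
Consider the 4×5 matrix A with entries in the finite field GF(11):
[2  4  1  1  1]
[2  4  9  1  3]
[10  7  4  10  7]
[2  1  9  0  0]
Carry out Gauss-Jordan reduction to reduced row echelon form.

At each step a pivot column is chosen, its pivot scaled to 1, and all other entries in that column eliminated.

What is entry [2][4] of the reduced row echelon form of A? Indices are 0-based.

M[2][4] = 3

pivot(0,0)=2: scale R0 → (1, 2, 6, 6, 6)
  clear (1,0): R1 −= (2)R0 → (0, 0, 8, 0, 2)
  clear (2,0): R2 −= (10)R0 → (0, 9, 10, 5, 2)
  clear (3,0): R3 −= (2)R0 → (0, 8, 8, 10, 10)
pivot(1,1): swap R1↔R2
pivot(1,1)=9: scale R1 → (0, 1, 6, 3, 10)
  clear (0,1): R0 −= (2)R1 → (1, 0, 5, 0, 8)
  clear (3,1): R3 −= (8)R1 → (0, 0, 4, 8, 7)
pivot(2,2)=8: scale R2 → (0, 0, 1, 0, 3)
  clear (0,2): R0 −= (5)R2 → (1, 0, 0, 0, 4)
  clear (1,2): R1 −= (6)R2 → (0, 1, 0, 3, 3)
  clear (3,2): R3 −= (4)R2 → (0, 0, 0, 8, 6)
pivot(3,3)=8: scale R3 → (0, 0, 0, 1, 9)
  clear (1,3): R1 −= (3)R3 → (0, 1, 0, 0, 9)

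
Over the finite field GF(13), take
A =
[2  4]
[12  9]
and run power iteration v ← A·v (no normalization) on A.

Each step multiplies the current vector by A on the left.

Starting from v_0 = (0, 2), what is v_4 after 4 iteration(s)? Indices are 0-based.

v_0 = (0, 2).
v_1 = A·v_0 = (8, 5).
v_2 = A·v_1 = (10, 11).
v_3 = A·v_2 = (12, 11).
v_4 = A·v_3 = (3, 9).

v_4 = (3, 9)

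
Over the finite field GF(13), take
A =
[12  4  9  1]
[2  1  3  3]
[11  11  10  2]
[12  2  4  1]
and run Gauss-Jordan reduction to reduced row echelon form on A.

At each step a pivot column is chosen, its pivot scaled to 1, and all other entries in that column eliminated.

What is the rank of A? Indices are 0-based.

step 1: normalize row 0 (÷12) = (1, 9, 4, 12)
  row 1: subtract 2×row0 = (0, 9, 8, 5)
  row 2: subtract 11×row0 = (0, 3, 5, 0)
  row 3: subtract 12×row0 = (0, 11, 8, 0)
step 2: normalize row 1 (÷9) = (0, 1, 11, 2)
  row 0: subtract 9×row1 = (1, 0, 9, 7)
  row 2: subtract 3×row1 = (0, 0, 11, 7)
  row 3: subtract 11×row1 = (0, 0, 4, 4)
step 3: normalize row 2 (÷11) = (0, 0, 1, 3)
  row 0: subtract 9×row2 = (1, 0, 0, 6)
  row 1: subtract 11×row2 = (0, 1, 0, 8)
  row 3: subtract 4×row2 = (0, 0, 0, 5)
step 4: normalize row 3 (÷5) = (0, 0, 0, 1)
  row 0: subtract 6×row3 = (1, 0, 0, 0)
  row 1: subtract 8×row3 = (0, 1, 0, 0)
  row 2: subtract 3×row3 = (0, 0, 1, 0)

rank = 4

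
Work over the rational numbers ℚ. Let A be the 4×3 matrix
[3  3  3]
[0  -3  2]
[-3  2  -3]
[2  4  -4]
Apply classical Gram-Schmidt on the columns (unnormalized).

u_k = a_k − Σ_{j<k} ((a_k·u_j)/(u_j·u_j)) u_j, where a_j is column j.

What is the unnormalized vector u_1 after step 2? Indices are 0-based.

Step 1: u_0 = a_0 = (3, 0, -3, 2).
Step 2: u_1 = a_1 − (1/2)·u_0 = (3/2, -3, 7/2, 3).

u_1 = (3/2, -3, 7/2, 3)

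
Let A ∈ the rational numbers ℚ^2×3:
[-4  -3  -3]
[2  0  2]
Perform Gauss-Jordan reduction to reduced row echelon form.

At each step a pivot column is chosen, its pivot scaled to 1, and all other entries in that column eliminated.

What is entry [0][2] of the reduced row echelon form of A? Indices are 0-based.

step 1: normalize row 0 (÷-4) = (1, 3/4, 3/4)
  row 1: subtract 2×row0 = (0, -3/2, 1/2)
step 2: normalize row 1 (÷-3/2) = (0, 1, -1/3)
  row 0: subtract 3/4×row1 = (1, 0, 1)

M[0][2] = 1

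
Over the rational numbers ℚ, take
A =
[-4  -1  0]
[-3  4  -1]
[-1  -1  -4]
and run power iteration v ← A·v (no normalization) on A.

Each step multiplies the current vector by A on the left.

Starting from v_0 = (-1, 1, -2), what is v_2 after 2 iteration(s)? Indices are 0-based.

v_0 = (-1, 1, -2).
v_1 = A·v_0 = (3, 9, 8).
v_2 = A·v_1 = (-21, 19, -44).

v_2 = (-21, 19, -44)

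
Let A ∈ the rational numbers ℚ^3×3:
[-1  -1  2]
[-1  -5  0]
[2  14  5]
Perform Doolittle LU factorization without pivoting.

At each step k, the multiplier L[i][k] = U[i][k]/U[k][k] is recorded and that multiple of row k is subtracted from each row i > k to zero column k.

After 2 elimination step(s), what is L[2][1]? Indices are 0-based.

k=0: U[0][0]=-1
  eliminate (1,0): mult=1, new row 1: (0, -4, -2); set L[1][0]=1
  eliminate (2,0): mult=-2, new row 2: (0, 12, 9); set L[2][0]=-2
k=1: U[1][1]=-4
  eliminate (2,1): mult=-3, new row 2: (0, 0, 3); set L[2][1]=-3

L[2][1] = -3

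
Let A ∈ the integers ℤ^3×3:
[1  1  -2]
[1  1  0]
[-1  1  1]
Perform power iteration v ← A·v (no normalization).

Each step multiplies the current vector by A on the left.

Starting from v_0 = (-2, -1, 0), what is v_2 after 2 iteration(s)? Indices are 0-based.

v_2 = (-8, -6, 1)

v_0 = (-2, -1, 0).
v_1 = A·v_0 = (-3, -3, 1).
v_2 = A·v_1 = (-8, -6, 1).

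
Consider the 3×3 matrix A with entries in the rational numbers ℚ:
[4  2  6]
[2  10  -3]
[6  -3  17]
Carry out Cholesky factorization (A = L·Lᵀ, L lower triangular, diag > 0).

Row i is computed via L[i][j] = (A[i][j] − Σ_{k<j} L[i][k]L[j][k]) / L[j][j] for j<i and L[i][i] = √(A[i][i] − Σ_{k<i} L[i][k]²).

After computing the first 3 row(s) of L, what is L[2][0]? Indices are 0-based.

L[2][0] = 3

Step 1: L[0][0] = √(4) = 2.
  L[1][0] = (2) / L[0][0] = 1.
Step 2: L[1][1] = √(9) = 3.
  L[2][0] = (6) / L[0][0] = 3.
  L[2][1] = (-6) / L[1][1] = -2.
Step 3: L[2][2] = √(4) = 2.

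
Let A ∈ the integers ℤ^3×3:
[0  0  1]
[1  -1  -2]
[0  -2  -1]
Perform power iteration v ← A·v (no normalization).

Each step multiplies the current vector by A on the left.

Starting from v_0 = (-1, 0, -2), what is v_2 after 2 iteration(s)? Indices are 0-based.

v_0 = (-1, 0, -2).
v_1 = A·v_0 = (-2, 3, 2).
v_2 = A·v_1 = (2, -9, -8).

v_2 = (2, -9, -8)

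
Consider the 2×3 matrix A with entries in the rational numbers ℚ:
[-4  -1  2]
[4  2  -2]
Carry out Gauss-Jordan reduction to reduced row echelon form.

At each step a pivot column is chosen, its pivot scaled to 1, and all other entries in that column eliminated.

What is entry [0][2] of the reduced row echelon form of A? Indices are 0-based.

[1] R0 /= -4  ⇒  (1, 1/4, -1/2)
     R1 -= 4·R0  ⇒  (0, 1, 0)
[2] R1 /= 1  ⇒  (0, 1, 0)
     R0 -= 1/4·R1  ⇒  (1, 0, -1/2)

M[0][2] = -1/2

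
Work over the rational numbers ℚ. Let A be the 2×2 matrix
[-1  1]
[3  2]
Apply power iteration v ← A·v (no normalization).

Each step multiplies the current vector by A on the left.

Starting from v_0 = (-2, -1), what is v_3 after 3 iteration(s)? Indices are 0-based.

v_0 = (-2, -1).
v_1 = A·v_0 = (1, -8).
v_2 = A·v_1 = (-9, -13).
v_3 = A·v_2 = (-4, -53).

v_3 = (-4, -53)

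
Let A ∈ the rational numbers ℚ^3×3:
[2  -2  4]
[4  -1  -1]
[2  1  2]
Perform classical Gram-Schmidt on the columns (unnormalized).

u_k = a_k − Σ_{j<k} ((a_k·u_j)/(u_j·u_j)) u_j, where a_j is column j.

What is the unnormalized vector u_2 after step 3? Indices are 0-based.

u_2 = (7/3, -7/3, 7/3)

Step 1: u_0 = a_0 = (2, 4, 2).
Step 2: u_1 = a_1 − (-1/4)·u_0 = (-3/2, 0, 3/2).
Step 3: u_2 = a_2 − (1/3)·u_0 − (-2/3)·u_1 = (7/3, -7/3, 7/3).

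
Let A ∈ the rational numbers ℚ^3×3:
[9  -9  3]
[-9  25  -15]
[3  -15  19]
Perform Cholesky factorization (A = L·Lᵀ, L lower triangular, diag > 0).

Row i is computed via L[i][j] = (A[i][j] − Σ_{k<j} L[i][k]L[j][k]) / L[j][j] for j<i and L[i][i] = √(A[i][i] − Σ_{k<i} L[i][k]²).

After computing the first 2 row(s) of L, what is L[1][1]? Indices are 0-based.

L[1][1] = 4

Step 1: L[0][0] = √(9) = 3.
  L[1][0] = (-9) / L[0][0] = -3.
Step 2: L[1][1] = √(16) = 4.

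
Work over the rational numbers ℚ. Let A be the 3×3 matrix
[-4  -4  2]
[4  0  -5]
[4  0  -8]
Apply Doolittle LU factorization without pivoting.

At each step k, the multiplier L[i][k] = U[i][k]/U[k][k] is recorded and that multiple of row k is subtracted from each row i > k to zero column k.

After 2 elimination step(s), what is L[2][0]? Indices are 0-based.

k=0: U[0][0]=-4
  eliminate (1,0): mult=-1, new row 1: (0, -4, -3); set L[1][0]=-1
  eliminate (2,0): mult=-1, new row 2: (0, -4, -6); set L[2][0]=-1
k=1: U[1][1]=-4
  eliminate (2,1): mult=1, new row 2: (0, 0, -3); set L[2][1]=1

L[2][0] = -1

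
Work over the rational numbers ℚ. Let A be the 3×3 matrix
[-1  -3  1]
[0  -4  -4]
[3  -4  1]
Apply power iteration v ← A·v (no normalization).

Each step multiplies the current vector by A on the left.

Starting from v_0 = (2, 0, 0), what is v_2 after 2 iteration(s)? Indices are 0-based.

v_0 = (2, 0, 0).
v_1 = A·v_0 = (-2, 0, 6).
v_2 = A·v_1 = (8, -24, 0).

v_2 = (8, -24, 0)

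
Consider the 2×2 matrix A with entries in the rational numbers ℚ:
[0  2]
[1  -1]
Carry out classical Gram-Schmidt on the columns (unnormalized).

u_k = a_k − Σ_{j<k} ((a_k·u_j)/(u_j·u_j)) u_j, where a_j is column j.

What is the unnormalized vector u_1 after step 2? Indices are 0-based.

Step 1: u_0 = a_0 = (0, 1).
Step 2: u_1 = a_1 − (-1)·u_0 = (2, 0).

u_1 = (2, 0)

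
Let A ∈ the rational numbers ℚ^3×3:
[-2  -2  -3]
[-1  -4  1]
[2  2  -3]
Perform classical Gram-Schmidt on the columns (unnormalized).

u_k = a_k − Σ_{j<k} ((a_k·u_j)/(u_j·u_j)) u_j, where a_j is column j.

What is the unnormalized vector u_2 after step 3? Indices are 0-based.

Step 1: u_0 = a_0 = (-2, -1, 2).
Step 2: u_1 = a_1 − (4/3)·u_0 = (2/3, -8/3, -2/3).
Step 3: u_2 = a_2 − (-1/9)·u_0 − (-1/3)·u_1 = (-3, 0, -3).

u_2 = (-3, 0, -3)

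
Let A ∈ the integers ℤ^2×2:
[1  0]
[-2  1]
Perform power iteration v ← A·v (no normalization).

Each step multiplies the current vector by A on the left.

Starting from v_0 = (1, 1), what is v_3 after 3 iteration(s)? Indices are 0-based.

v_3 = (1, -5)

v_0 = (1, 1).
v_1 = A·v_0 = (1, -1).
v_2 = A·v_1 = (1, -3).
v_3 = A·v_2 = (1, -5).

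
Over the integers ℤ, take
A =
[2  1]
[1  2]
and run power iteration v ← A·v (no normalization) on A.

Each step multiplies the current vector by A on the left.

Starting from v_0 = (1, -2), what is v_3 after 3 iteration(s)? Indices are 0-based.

v_0 = (1, -2).
v_1 = A·v_0 = (0, -3).
v_2 = A·v_1 = (-3, -6).
v_3 = A·v_2 = (-12, -15).

v_3 = (-12, -15)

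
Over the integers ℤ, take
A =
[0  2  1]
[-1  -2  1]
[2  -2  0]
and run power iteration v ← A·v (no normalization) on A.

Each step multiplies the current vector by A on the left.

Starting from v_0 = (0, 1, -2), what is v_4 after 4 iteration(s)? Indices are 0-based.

v_4 = (-20, -64, 28)

v_0 = (0, 1, -2).
v_1 = A·v_0 = (0, -4, -2).
v_2 = A·v_1 = (-10, 6, 8).
v_3 = A·v_2 = (20, 6, -32).
v_4 = A·v_3 = (-20, -64, 28).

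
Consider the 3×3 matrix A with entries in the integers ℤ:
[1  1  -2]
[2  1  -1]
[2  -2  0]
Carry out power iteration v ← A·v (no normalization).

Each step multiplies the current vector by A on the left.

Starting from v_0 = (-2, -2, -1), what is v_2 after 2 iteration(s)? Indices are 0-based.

v_2 = (-7, -9, 6)

v_0 = (-2, -2, -1).
v_1 = A·v_0 = (-2, -5, 0).
v_2 = A·v_1 = (-7, -9, 6).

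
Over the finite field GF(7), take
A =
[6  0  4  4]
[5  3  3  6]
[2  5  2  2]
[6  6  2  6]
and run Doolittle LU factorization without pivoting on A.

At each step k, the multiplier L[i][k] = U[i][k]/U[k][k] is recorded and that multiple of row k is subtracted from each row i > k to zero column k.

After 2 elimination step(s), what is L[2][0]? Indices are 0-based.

L[2][0] = 5

k=0: U[0][0]=6
  eliminate (1,0): mult=2, new row 1: (0, 3, 2, 5); set L[1][0]=2
  eliminate (2,0): mult=5, new row 2: (0, 5, 3, 3); set L[2][0]=5
  eliminate (3,0): mult=1, new row 3: (0, 6, 5, 2); set L[3][0]=1
k=1: U[1][1]=3
  eliminate (2,1): mult=4, new row 2: (0, 0, 2, 4); set L[2][1]=4
  eliminate (3,1): mult=2, new row 3: (0, 0, 1, 6); set L[3][1]=2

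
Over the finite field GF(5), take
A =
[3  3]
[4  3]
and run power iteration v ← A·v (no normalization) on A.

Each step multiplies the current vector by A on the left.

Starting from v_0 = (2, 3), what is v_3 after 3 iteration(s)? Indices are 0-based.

v_0 = (2, 3).
v_1 = A·v_0 = (0, 2).
v_2 = A·v_1 = (1, 1).
v_3 = A·v_2 = (1, 2).

v_3 = (1, 2)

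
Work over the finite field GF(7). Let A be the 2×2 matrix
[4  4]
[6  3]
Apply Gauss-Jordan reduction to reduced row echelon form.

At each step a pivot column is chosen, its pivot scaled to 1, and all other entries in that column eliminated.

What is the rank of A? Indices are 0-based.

pivot(0,0)=4: scale R0 → (1, 1)
  clear (1,0): R1 −= (6)R0 → (0, 4)
pivot(1,1)=4: scale R1 → (0, 1)
  clear (0,1): R0 −= (1)R1 → (1, 0)

rank = 2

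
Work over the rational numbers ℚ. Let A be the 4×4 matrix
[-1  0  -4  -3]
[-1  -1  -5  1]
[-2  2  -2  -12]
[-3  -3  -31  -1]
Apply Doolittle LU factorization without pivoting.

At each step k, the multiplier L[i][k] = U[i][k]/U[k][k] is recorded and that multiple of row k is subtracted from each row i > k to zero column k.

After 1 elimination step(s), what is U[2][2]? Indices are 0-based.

U[2][2] = 6

k=0: U[0][0]=-1
  eliminate (1,0): mult=1, new row 1: (0, -1, -1, 4); set L[1][0]=1
  eliminate (2,0): mult=2, new row 2: (0, 2, 6, -6); set L[2][0]=2
  eliminate (3,0): mult=3, new row 3: (0, -3, -19, 8); set L[3][0]=3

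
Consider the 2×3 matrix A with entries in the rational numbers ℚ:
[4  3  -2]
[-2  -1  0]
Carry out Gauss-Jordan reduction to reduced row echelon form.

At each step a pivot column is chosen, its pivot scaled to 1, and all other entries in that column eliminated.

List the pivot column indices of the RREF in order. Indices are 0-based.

pivot columns: 0, 1

step 1: normalize row 0 (÷4) = (1, 3/4, -1/2)
  row 1: subtract -2×row0 = (0, 1/2, -1)
step 2: normalize row 1 (÷1/2) = (0, 1, -2)
  row 0: subtract 3/4×row1 = (1, 0, 1)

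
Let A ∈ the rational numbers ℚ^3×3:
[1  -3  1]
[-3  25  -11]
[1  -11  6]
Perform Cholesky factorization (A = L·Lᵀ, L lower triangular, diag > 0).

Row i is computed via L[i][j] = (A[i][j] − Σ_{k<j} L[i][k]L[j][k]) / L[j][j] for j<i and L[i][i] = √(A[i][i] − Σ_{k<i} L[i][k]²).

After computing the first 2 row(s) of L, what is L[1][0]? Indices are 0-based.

Step 1: L[0][0] = √(1) = 1.
  L[1][0] = (-3) / L[0][0] = -3.
Step 2: L[1][1] = √(16) = 4.

L[1][0] = -3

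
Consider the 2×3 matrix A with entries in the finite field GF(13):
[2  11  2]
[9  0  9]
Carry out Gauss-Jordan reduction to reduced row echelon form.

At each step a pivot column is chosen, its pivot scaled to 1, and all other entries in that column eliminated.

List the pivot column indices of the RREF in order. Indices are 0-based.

pivot(0,0)=2: scale R0 → (1, 12, 1)
  clear (1,0): R1 −= (9)R0 → (0, 9, 0)
pivot(1,1)=9: scale R1 → (0, 1, 0)
  clear (0,1): R0 −= (12)R1 → (1, 0, 1)

pivot columns: 0, 1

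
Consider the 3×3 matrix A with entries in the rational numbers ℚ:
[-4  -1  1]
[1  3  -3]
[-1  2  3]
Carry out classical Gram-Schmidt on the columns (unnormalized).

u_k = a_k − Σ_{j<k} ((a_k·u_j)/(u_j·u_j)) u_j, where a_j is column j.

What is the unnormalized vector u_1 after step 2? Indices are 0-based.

u_1 = (1/9, 49/18, 41/18)

Step 1: u_0 = a_0 = (-4, 1, -1).
Step 2: u_1 = a_1 − (5/18)·u_0 = (1/9, 49/18, 41/18).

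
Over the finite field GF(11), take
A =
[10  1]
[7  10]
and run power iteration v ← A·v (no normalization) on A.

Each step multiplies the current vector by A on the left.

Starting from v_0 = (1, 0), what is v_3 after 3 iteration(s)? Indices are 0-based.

v_3 = (0, 4)

v_0 = (1, 0).
v_1 = A·v_0 = (10, 7).
v_2 = A·v_1 = (8, 8).
v_3 = A·v_2 = (0, 4).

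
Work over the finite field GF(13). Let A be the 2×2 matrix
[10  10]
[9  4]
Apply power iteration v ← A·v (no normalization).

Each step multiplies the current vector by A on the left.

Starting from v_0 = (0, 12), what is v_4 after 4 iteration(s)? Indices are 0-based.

v_0 = (0, 12).
v_1 = A·v_0 = (3, 9).
v_2 = A·v_1 = (3, 11).
v_3 = A·v_2 = (10, 6).
v_4 = A·v_3 = (4, 10).

v_4 = (4, 10)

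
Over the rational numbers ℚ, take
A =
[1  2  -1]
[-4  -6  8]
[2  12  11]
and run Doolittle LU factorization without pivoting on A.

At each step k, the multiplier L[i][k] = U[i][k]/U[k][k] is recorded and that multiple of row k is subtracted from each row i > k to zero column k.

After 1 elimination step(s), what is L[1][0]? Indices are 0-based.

L[1][0] = -4

Step 1: pivot at (0,0) is 1.
  row1 ← row1 − (-4)·row0  ⇒  L[1][0]=-4, U row1=(0, 2, 4)
  row2 ← row2 − (2)·row0  ⇒  L[2][0]=2, U row2=(0, 8, 13)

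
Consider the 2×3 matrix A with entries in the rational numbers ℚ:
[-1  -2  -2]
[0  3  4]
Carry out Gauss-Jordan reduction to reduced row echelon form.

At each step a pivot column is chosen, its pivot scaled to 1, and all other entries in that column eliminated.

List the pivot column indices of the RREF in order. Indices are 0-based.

pivot columns: 0, 1

[1] R0 /= -1  ⇒  (1, 2, 2)
[2] R1 /= 3  ⇒  (0, 1, 4/3)
     R0 -= 2·R1  ⇒  (1, 0, -2/3)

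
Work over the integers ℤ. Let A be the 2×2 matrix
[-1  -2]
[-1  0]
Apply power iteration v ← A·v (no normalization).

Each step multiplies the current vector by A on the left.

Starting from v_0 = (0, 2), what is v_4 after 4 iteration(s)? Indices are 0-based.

v_0 = (0, 2).
v_1 = A·v_0 = (-4, 0).
v_2 = A·v_1 = (4, 4).
v_3 = A·v_2 = (-12, -4).
v_4 = A·v_3 = (20, 12).

v_4 = (20, 12)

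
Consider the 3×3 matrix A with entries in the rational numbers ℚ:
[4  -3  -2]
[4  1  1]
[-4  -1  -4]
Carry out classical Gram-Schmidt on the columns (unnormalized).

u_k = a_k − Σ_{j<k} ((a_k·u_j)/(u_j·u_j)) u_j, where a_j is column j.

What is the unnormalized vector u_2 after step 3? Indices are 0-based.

u_2 = (0, -3/2, -3/2)

Step 1: u_0 = a_0 = (4, 4, -4).
Step 2: u_1 = a_1 − (-1/12)·u_0 = (-8/3, 4/3, -4/3).
Step 3: u_2 = a_2 − (1/4)·u_0 − (9/8)·u_1 = (0, -3/2, -3/2).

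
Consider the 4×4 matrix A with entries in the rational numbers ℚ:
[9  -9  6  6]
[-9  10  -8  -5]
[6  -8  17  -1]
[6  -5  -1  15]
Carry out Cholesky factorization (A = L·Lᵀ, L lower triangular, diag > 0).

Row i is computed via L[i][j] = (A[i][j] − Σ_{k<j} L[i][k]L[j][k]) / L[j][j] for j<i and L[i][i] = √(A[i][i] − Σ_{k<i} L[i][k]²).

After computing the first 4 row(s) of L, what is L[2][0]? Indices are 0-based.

L[2][0] = 2

Step 1: L[0][0] = √(9) = 3.
  L[1][0] = (-9) / L[0][0] = -3.
Step 2: L[1][1] = √(1) = 1.
  L[2][0] = (6) / L[0][0] = 2.
  L[2][1] = (-2) / L[1][1] = -2.
Step 3: L[2][2] = √(9) = 3.
  L[3][0] = (6) / L[0][0] = 2.
  L[3][1] = (1) / L[1][1] = 1.
  L[3][2] = (-3) / L[2][2] = -1.
Step 4: L[3][3] = √(9) = 3.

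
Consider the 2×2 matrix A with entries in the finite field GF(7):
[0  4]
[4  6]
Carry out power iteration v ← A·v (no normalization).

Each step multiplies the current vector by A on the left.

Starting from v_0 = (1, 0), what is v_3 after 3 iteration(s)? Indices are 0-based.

v_3 = (5, 5)

v_0 = (1, 0).
v_1 = A·v_0 = (0, 4).
v_2 = A·v_1 = (2, 3).
v_3 = A·v_2 = (5, 5).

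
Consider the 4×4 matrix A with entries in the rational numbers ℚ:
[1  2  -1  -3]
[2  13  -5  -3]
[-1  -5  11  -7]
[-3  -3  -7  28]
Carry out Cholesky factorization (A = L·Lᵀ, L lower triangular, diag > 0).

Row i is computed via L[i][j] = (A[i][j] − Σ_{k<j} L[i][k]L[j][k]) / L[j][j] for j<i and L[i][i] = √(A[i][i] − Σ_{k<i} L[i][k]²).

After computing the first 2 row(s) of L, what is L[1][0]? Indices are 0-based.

L[1][0] = 2

Step 1: L[0][0] = √(1) = 1.
  L[1][0] = (2) / L[0][0] = 2.
Step 2: L[1][1] = √(9) = 3.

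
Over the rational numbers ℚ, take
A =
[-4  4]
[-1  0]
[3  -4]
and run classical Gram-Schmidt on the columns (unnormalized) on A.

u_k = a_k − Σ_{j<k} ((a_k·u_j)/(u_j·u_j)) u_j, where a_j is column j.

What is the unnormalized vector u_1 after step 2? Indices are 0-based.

Step 1: u_0 = a_0 = (-4, -1, 3).
Step 2: u_1 = a_1 − (-14/13)·u_0 = (-4/13, -14/13, -10/13).

u_1 = (-4/13, -14/13, -10/13)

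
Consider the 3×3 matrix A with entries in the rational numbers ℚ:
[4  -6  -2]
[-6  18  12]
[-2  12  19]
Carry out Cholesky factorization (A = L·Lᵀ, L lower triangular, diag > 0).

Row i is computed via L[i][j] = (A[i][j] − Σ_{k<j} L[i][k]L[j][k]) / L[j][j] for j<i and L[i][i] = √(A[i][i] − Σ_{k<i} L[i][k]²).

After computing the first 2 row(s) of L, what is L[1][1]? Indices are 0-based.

L[1][1] = 3

Step 1: L[0][0] = √(4) = 2.
  L[1][0] = (-6) / L[0][0] = -3.
Step 2: L[1][1] = √(9) = 3.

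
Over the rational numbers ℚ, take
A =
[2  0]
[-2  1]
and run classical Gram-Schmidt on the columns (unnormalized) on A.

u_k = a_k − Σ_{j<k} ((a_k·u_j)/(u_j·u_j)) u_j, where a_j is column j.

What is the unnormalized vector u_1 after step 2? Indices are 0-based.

Step 1: u_0 = a_0 = (2, -2).
Step 2: u_1 = a_1 − (-1/4)·u_0 = (1/2, 1/2).

u_1 = (1/2, 1/2)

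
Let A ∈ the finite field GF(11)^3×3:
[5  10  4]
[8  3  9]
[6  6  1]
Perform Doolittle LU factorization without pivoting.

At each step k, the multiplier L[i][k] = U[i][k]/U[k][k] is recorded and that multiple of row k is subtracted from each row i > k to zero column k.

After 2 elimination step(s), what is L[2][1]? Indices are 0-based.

k=0: U[0][0]=5
  eliminate (1,0): mult=6, new row 1: (0, 9, 7); set L[1][0]=6
  eliminate (2,0): mult=10, new row 2: (0, 5, 5); set L[2][0]=10
k=1: U[1][1]=9
  eliminate (2,1): mult=3, new row 2: (0, 0, 6); set L[2][1]=3

L[2][1] = 3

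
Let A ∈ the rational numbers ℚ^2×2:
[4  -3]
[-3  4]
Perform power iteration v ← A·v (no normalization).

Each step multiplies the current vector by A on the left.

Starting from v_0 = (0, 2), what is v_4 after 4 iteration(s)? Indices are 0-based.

v_4 = (-2400, 2402)

v_0 = (0, 2).
v_1 = A·v_0 = (-6, 8).
v_2 = A·v_1 = (-48, 50).
v_3 = A·v_2 = (-342, 344).
v_4 = A·v_3 = (-2400, 2402).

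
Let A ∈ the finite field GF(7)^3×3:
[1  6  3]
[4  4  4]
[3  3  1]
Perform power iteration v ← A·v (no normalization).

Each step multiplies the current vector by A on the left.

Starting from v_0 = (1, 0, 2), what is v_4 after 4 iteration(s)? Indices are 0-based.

v_4 = (1, 2, 1)

v_0 = (1, 0, 2).
v_1 = A·v_0 = (0, 5, 5).
v_2 = A·v_1 = (3, 5, 6).
v_3 = A·v_2 = (2, 0, 2).
v_4 = A·v_3 = (1, 2, 1).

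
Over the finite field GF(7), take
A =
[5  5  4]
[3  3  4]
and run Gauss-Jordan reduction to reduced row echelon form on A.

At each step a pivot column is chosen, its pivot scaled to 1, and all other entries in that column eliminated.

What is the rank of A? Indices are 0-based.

rank = 2

[1] R0 /= 5  ⇒  (1, 1, 5)
     R1 -= 3·R0  ⇒  (0, 0, 3)
column 1 empty below row 1
[2] R1 /= 3  ⇒  (0, 0, 1)
     R0 -= 5·R1  ⇒  (1, 1, 0)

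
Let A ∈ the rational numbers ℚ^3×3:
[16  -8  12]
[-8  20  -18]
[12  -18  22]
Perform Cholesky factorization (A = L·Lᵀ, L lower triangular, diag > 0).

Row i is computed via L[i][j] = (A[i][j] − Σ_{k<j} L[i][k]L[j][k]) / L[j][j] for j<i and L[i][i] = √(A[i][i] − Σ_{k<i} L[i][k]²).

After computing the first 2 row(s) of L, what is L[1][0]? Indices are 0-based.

Step 1: L[0][0] = √(16) = 4.
  L[1][0] = (-8) / L[0][0] = -2.
Step 2: L[1][1] = √(16) = 4.

L[1][0] = -2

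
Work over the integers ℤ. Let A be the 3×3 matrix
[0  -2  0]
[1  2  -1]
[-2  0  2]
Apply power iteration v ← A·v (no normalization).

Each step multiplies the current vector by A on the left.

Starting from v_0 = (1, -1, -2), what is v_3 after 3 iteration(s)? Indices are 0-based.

v_3 = (-20, 34, -28)

v_0 = (1, -1, -2).
v_1 = A·v_0 = (2, 1, -6).
v_2 = A·v_1 = (-2, 10, -16).
v_3 = A·v_2 = (-20, 34, -28).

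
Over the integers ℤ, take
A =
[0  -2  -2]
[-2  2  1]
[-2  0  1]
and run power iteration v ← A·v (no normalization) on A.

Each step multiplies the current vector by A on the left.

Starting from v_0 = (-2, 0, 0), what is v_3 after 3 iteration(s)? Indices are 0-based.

v_3 = (-32, 60, 36)

v_0 = (-2, 0, 0).
v_1 = A·v_0 = (0, 4, 4).
v_2 = A·v_1 = (-16, 12, 4).
v_3 = A·v_2 = (-32, 60, 36).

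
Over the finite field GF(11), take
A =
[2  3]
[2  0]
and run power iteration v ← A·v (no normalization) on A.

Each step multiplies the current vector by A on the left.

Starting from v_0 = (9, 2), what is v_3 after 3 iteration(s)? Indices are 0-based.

v_3 = (7, 6)

v_0 = (9, 2).
v_1 = A·v_0 = (2, 7).
v_2 = A·v_1 = (3, 4).
v_3 = A·v_2 = (7, 6).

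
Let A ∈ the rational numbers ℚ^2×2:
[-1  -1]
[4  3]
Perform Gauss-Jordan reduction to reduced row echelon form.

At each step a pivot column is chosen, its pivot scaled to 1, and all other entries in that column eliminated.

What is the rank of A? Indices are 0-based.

rank = 2

pivot(0,0)=-1: scale R0 → (1, 1)
  clear (1,0): R1 −= (4)R0 → (0, -1)
pivot(1,1)=-1: scale R1 → (0, 1)
  clear (0,1): R0 −= (1)R1 → (1, 0)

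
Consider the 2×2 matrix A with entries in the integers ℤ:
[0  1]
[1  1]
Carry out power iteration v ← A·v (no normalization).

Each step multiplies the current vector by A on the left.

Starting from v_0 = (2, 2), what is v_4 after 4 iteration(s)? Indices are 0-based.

v_4 = (10, 16)

v_0 = (2, 2).
v_1 = A·v_0 = (2, 4).
v_2 = A·v_1 = (4, 6).
v_3 = A·v_2 = (6, 10).
v_4 = A·v_3 = (10, 16).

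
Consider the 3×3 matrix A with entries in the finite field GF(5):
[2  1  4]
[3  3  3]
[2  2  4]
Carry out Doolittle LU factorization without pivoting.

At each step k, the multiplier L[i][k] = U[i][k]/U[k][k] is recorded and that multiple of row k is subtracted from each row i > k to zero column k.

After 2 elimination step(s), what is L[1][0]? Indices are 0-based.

L[1][0] = 4

[col 0] pivot 2
  R1 -= 4*R0 → (0, 4, 2)  (L[1][0] := 4)
  R2 -= 1*R0 → (0, 1, 0)  (L[2][0] := 1)
[col 1] pivot 4
  R2 -= 4*R1 → (0, 0, 2)  (L[2][1] := 4)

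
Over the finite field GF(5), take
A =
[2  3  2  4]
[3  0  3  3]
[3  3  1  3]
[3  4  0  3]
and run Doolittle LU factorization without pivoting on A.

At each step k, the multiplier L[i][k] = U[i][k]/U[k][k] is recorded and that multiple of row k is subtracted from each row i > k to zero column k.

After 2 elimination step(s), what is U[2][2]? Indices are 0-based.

U[2][2] = 3

k=0: U[0][0]=2
  eliminate (1,0): mult=4, new row 1: (0, 3, 0, 2); set L[1][0]=4
  eliminate (2,0): mult=4, new row 2: (0, 1, 3, 2); set L[2][0]=4
  eliminate (3,0): mult=4, new row 3: (0, 2, 2, 2); set L[3][0]=4
k=1: U[1][1]=3
  eliminate (2,1): mult=2, new row 2: (0, 0, 3, 3); set L[2][1]=2
  eliminate (3,1): mult=4, new row 3: (0, 0, 2, 4); set L[3][1]=4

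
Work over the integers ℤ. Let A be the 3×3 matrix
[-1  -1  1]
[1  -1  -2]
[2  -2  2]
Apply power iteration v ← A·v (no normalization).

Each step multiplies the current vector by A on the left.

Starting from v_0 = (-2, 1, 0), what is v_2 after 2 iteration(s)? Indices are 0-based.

v_0 = (-2, 1, 0).
v_1 = A·v_0 = (1, -3, -6).
v_2 = A·v_1 = (-4, 16, -4).

v_2 = (-4, 16, -4)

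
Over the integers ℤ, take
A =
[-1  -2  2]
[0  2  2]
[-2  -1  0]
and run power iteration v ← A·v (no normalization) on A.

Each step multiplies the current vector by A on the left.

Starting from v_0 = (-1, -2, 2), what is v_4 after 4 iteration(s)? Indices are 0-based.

v_0 = (-1, -2, 2).
v_1 = A·v_0 = (9, 0, 4).
v_2 = A·v_1 = (-1, 8, -18).
v_3 = A·v_2 = (-51, -20, -6).
v_4 = A·v_3 = (79, -52, 122).

v_4 = (79, -52, 122)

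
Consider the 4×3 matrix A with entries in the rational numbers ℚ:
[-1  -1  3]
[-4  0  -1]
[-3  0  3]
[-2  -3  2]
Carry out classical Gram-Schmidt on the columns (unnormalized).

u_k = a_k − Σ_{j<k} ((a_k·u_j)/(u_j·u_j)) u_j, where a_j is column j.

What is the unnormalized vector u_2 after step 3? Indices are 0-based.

Step 1: u_0 = a_0 = (-1, -4, -3, -2).
Step 2: u_1 = a_1 − (7/30)·u_0 = (-23/30, 14/15, 7/10, -38/15).
Step 3: u_2 = a_2 − (-2/5)·u_0 − (-186/251)·u_1 = (510/251, -479/251, 582/251, -170/251).

u_2 = (510/251, -479/251, 582/251, -170/251)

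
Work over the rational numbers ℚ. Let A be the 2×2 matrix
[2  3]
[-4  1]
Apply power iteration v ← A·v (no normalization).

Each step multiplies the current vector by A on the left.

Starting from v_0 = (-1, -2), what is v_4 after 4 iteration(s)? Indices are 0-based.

v_0 = (-1, -2).
v_1 = A·v_0 = (-8, 2).
v_2 = A·v_1 = (-10, 34).
v_3 = A·v_2 = (82, 74).
v_4 = A·v_3 = (386, -254).

v_4 = (386, -254)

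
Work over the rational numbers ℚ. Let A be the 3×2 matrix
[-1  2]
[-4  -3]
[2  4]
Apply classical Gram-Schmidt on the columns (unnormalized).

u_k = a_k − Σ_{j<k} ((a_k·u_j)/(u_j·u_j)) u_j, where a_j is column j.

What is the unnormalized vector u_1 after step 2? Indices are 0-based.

u_1 = (20/7, 3/7, 16/7)

Step 1: u_0 = a_0 = (-1, -4, 2).
Step 2: u_1 = a_1 − (6/7)·u_0 = (20/7, 3/7, 16/7).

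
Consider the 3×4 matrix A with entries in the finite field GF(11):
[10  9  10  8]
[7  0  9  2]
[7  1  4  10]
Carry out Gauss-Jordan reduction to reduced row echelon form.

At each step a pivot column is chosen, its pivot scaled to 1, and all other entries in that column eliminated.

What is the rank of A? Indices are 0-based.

rank = 3

step 1: normalize row 0 (÷10) = (1, 2, 1, 3)
  row 1: subtract 7×row0 = (0, 8, 2, 3)
  row 2: subtract 7×row0 = (0, 9, 8, 0)
step 2: normalize row 1 (÷8) = (0, 1, 3, 10)
  row 0: subtract 2×row1 = (1, 0, 6, 5)
  row 2: subtract 9×row1 = (0, 0, 3, 9)
step 3: normalize row 2 (÷3) = (0, 0, 1, 3)
  row 0: subtract 6×row2 = (1, 0, 0, 9)
  row 1: subtract 3×row2 = (0, 1, 0, 1)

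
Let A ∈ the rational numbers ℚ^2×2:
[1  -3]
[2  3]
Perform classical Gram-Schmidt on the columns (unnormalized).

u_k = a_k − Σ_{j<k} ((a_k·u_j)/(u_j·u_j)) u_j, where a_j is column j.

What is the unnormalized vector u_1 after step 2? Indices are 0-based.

u_1 = (-18/5, 9/5)

Step 1: u_0 = a_0 = (1, 2).
Step 2: u_1 = a_1 − (3/5)·u_0 = (-18/5, 9/5).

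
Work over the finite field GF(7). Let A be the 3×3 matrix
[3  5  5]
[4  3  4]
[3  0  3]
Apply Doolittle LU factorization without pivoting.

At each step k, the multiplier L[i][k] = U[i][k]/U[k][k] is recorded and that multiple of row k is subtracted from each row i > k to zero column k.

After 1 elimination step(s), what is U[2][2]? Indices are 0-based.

U[2][2] = 5

Step 1: pivot at (0,0) is 3.
  row1 ← row1 − (6)·row0  ⇒  L[1][0]=6, U row1=(0, 1, 2)
  row2 ← row2 − (1)·row0  ⇒  L[2][0]=1, U row2=(0, 2, 5)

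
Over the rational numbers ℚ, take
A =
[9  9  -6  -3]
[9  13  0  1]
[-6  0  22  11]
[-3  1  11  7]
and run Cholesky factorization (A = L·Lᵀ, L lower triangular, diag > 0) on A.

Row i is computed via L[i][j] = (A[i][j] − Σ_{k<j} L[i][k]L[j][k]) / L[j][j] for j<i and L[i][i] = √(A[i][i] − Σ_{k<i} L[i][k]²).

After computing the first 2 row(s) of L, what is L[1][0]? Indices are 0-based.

L[1][0] = 3

Step 1: L[0][0] = √(9) = 3.
  L[1][0] = (9) / L[0][0] = 3.
Step 2: L[1][1] = √(4) = 2.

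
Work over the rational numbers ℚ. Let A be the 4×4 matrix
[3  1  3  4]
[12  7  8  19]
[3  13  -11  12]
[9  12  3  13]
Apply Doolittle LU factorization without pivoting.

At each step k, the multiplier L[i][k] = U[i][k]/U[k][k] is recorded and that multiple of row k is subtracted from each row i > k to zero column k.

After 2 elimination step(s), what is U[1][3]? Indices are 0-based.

[col 0] pivot 3
  R1 -= 4*R0 → (0, 3, -4, 3)  (L[1][0] := 4)
  R2 -= 1*R0 → (0, 12, -14, 8)  (L[2][0] := 1)
  R3 -= 3*R0 → (0, 9, -6, 1)  (L[3][0] := 3)
[col 1] pivot 3
  R2 -= 4*R1 → (0, 0, 2, -4)  (L[2][1] := 4)
  R3 -= 3*R1 → (0, 0, 6, -8)  (L[3][1] := 3)

U[1][3] = 3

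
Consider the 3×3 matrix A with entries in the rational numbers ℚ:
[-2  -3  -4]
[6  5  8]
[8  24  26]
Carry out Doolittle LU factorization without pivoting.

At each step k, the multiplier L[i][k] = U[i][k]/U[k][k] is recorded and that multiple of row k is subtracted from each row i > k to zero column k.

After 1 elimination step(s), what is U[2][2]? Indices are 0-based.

[col 0] pivot -2
  R1 -= -3*R0 → (0, -4, -4)  (L[1][0] := -3)
  R2 -= -4*R0 → (0, 12, 10)  (L[2][0] := -4)

U[2][2] = 10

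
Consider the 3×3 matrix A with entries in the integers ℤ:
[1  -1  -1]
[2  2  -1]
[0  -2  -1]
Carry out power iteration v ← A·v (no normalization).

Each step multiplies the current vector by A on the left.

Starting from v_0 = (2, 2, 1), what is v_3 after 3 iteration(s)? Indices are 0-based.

v_3 = (-11, 37, -25)

v_0 = (2, 2, 1).
v_1 = A·v_0 = (-1, 7, -5).
v_2 = A·v_1 = (-3, 17, -9).
v_3 = A·v_2 = (-11, 37, -25).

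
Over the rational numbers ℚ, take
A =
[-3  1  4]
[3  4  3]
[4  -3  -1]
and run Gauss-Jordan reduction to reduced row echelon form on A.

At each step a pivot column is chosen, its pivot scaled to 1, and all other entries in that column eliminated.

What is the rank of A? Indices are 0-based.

rank = 3

step 1: normalize row 0 (÷-3) = (1, -1/3, -4/3)
  row 1: subtract 3×row0 = (0, 5, 7)
  row 2: subtract 4×row0 = (0, -5/3, 13/3)
step 2: normalize row 1 (÷5) = (0, 1, 7/5)
  row 0: subtract -1/3×row1 = (1, 0, -13/15)
  row 2: subtract -5/3×row1 = (0, 0, 20/3)
step 3: normalize row 2 (÷20/3) = (0, 0, 1)
  row 0: subtract -13/15×row2 = (1, 0, 0)
  row 1: subtract 7/5×row2 = (0, 1, 0)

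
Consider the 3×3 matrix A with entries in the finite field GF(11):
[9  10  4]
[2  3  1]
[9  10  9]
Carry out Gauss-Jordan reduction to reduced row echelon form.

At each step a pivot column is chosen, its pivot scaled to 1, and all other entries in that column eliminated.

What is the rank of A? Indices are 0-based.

step 1: normalize row 0 (÷9) = (1, 6, 9)
  row 1: subtract 2×row0 = (0, 2, 5)
  row 2: subtract 9×row0 = (0, 0, 5)
step 2: normalize row 1 (÷2) = (0, 1, 8)
  row 0: subtract 6×row1 = (1, 0, 5)
step 3: normalize row 2 (÷5) = (0, 0, 1)
  row 0: subtract 5×row2 = (1, 0, 0)
  row 1: subtract 8×row2 = (0, 1, 0)

rank = 3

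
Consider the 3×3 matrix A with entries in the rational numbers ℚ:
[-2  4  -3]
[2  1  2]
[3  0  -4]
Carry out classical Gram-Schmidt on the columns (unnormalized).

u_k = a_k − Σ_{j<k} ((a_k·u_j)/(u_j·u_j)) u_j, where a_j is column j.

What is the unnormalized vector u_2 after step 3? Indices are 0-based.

u_2 = (-219/253, 876/253, -730/253)

Step 1: u_0 = a_0 = (-2, 2, 3).
Step 2: u_1 = a_1 − (-6/17)·u_0 = (56/17, 29/17, 18/17).
Step 3: u_2 = a_2 − (-2/17)·u_0 − (-182/253)·u_1 = (-219/253, 876/253, -730/253).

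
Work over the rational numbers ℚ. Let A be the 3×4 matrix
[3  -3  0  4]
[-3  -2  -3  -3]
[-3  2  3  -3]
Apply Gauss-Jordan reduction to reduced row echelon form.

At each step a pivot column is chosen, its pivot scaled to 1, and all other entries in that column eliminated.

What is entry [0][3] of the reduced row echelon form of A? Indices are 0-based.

M[0][3] = 1

pivot(0,0)=3: scale R0 → (1, -1, 0, 4/3)
  clear (1,0): R1 −= (-3)R0 → (0, -5, -3, 1)
  clear (2,0): R2 −= (-3)R0 → (0, -1, 3, 1)
pivot(1,1)=-5: scale R1 → (0, 1, 3/5, -1/5)
  clear (0,1): R0 −= (-1)R1 → (1, 0, 3/5, 17/15)
  clear (2,1): R2 −= (-1)R1 → (0, 0, 18/5, 4/5)
pivot(2,2)=18/5: scale R2 → (0, 0, 1, 2/9)
  clear (0,2): R0 −= (3/5)R2 → (1, 0, 0, 1)
  clear (1,2): R1 −= (3/5)R2 → (0, 1, 0, -1/3)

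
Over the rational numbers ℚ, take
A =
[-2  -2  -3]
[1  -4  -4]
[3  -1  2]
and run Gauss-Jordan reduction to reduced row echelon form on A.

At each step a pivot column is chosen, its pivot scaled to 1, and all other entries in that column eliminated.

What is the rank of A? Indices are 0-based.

rank = 3

step 1: normalize row 0 (÷-2) = (1, 1, 3/2)
  row 1: subtract 1×row0 = (0, -5, -11/2)
  row 2: subtract 3×row0 = (0, -4, -5/2)
step 2: normalize row 1 (÷-5) = (0, 1, 11/10)
  row 0: subtract 1×row1 = (1, 0, 2/5)
  row 2: subtract -4×row1 = (0, 0, 19/10)
step 3: normalize row 2 (÷19/10) = (0, 0, 1)
  row 0: subtract 2/5×row2 = (1, 0, 0)
  row 1: subtract 11/10×row2 = (0, 1, 0)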